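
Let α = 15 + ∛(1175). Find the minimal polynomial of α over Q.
m_α(x) = x^3 - 45x^2 + 675x - 4550

Set β = α - 15 = ∛(1175), so β^3 = 1175. Then (α - 15)^3 - 1175 = 0, i.e. α is a root of g(x) = (x - 15)^3 - 1175 = x^3 - 45x^2 + 675x - 4550. Since g(x) = h(x - 15) where h(x) = x^3 - 1175, and h is irreducible over Q (because 1175 is not a perfect cube, so h has no rational root, and a monic cubic with no rational root is irreducible), g is also irreducible (irreducibility is preserved under the substitution x → x - 15). Hence m_α(x) = x^3 - 45x^2 + 675x - 4550.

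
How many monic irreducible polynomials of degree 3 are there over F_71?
There are 119280 monic irreducible polynomials of degree 3 over F_71

Each element of F_{71^3} that lies in no proper subfield is a root of exactly one monic irreducible of degree 3 over F_71, and each such polynomial has 3 distinct roots in F_{71^3}. By Möbius inversion the count is N_71(3) = (1/3) Σ_{d|3} μ(3/d) · 71^d = (1/3)(μ(3)·71^1 + μ(1)·71^3) = 357840/3 = 119280.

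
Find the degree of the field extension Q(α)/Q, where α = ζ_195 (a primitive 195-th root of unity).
[Q(α):Q] = 96

The minimal polynomial of ζ_195 over Q is the 195-th cyclotomic polynomial Φ_195(x), which is irreducible over Q and has degree φ(195) = 96. Hence [Q(α):Q] = φ(195) = 96.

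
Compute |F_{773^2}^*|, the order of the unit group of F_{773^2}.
|F_{773^2}^*| = 597528

F_{773^2} has 773^2 = 597529 elements; its multiplicative group consists of all nonzero elements, so |F_{773^2}^*| = 597529 - 1 = 597528. (It is cyclic since any finite subgroup of the multiplicative group of a field is cyclic.)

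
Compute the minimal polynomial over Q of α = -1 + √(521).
m_α(x) = x^2 + 2x - 520

From α + 1 = √(521), squaring gives (α + 1)^2 = 521, i.e. α^2 + 2α + 1 = 521, so α^2 + 2α - 520 = 0. The discriminant of x^2 + 2x - 520 is (2)^2 - 4·(-520) = 4 + 2080 = 2084, and 4·(521) is not a perfect square in Q since 521 is squarefree and ≠ 1. Hence x^2 + 2x - 520 is irreducible over Q and is the minimal polynomial of α.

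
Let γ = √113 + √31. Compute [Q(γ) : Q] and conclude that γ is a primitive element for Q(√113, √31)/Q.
[Q(γ) : Q] = 4 (equivalently, Q(γ) = Q(√113, √31))

Obviously Q(γ) ⊆ Q(√113, √31), and [Q(√113, √31):Q] = 4 (since 113, 31 are distinct squarefree integers > 1 with 3503 not a perfect square). To show equality we compute the minimal polynomial of γ. From γ = √113 + √31: γ^2 = 113 + 2√(3503) + 31 = 144 + 2√(3503), so γ^2 - 144 = 2√(3503); squaring, (γ^2 - 144)^2 = 4·3503, i.e. γ^4 - 288γ^2 + 20736 - 14012 = 0, i.e. γ^4 - 288γ^2 + 6724 = 0. So γ is a root of x^4 - 288x^2 + 6724. This polynomial is irreducible over Q: it has no rational root (each ±√113 ± √31 is irrational), and any factorization into two quadratics over Q would force √(3503) ∈ Q (pairing opposite roots) or √113, √31 ∈ Q (other pairings), all impossible. Hence [Q(γ):Q] = 4 = [Q(√113, √31):Q], so Q(γ) = Q(√113, √31).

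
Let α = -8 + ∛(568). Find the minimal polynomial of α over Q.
m_α(x) = x^3 + 24x^2 + 192x - 56

Set β = α + 8 = ∛(568), so β^3 = 568. Then (α + 8)^3 - 568 = 0, i.e. α is a root of g(x) = (x + 8)^3 - 568 = x^3 + 24x^2 + 192x - 56. Since g(x) = h(x + 8) where h(x) = x^3 - 568, and h is irreducible over Q (because 568 is not a perfect cube, so h has no rational root, and a monic cubic with no rational root is irreducible), g is also irreducible (irreducibility is preserved under the substitution x → x + 8). Hence m_α(x) = x^3 + 24x^2 + 192x - 56.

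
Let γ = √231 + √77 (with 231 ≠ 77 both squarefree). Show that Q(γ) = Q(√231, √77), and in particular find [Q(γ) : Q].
[Q(γ) : Q] = 4 (equivalently, Q(γ) = Q(√231, √77))

Obviously Q(γ) ⊆ Q(√231, √77), and [Q(√231, √77):Q] = 4 (since 231, 77 are distinct squarefree integers > 1 with 17787 not a perfect square). To show equality we compute the minimal polynomial of γ. From γ = √231 + √77: γ^2 = 231 + 2√(17787) + 77 = 308 + 2√(17787), so γ^2 - 308 = 2√(17787); squaring, (γ^2 - 308)^2 = 4·17787, i.e. γ^4 - 616γ^2 + 94864 - 71148 = 0, i.e. γ^4 - 616γ^2 + 23716 = 0. So γ is a root of x^4 - 616x^2 + 23716. This polynomial is irreducible over Q: it has no rational root (each ±√231 ± √77 is irrational), and any factorization into two quadratics over Q would force √(17787) ∈ Q (pairing opposite roots) or √231, √77 ∈ Q (other pairings), all impossible. Hence [Q(γ):Q] = 4 = [Q(√231, √77):Q], so Q(γ) = Q(√231, √77).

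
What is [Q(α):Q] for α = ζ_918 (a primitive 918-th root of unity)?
[Q(α):Q] = 288

The minimal polynomial of ζ_918 over Q is the 918-th cyclotomic polynomial Φ_918(x), which is irreducible over Q and has degree φ(918) = 288. Hence [Q(α):Q] = φ(918) = 288.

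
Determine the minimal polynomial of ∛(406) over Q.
m_α(x) = x^3 - 406

α satisfies α^3 = 406, so x^3 - 406 annihilates α. By the rational root test, a rational root p/q (in lowest terms) of x^3 - 406 would satisfy p^3 = 406 q^3, forcing q = 1 and p^3 = 406; but 406 is not a perfect cube, contradiction. A monic cubic over Q with no rational root is irreducible (any nontrivial factorization would include a linear factor). Hence x^3 - 406 is the minimal polynomial of α, and in particular [Q(α):Q] = 3.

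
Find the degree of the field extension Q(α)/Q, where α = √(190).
[Q(α):Q] = 2

[Q(α):Q] equals the degree of the minimal polynomial of α. Here α^2 = 190 and x^2 - 190 is irreducible (d = 190 is squarefree, ≠ 1, hence not a square), so deg(m_α) = 2. Thus [Q(α):Q] = 2.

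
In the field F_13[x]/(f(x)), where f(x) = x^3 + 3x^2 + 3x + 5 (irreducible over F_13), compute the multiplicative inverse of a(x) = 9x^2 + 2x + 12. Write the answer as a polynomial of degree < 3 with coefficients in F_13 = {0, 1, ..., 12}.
a(x)^(-1) ≡ 9x^2 + 9x + 4 (mod f(x))

Since f is irreducible over F_13, F_13[x]/(f) is a field and a(x) ≠ 0 has an inverse. Apply the extended Euclidean algorithm to f(x) and a(x) in F_13[x]: f(x) = (3x + 4)·a(x) + (11x + 9);  a(x) = (2x + 8)·(11x + 9) + (5). The last nonzero remainder is the constant 5 = gcd(f, a) in F_13. Back-substituting through the division chain expresses 5 = s(x)·a(x) + t(x)·f(x) with s(x) ≡ 6x^2 + 6x + 7 (mod f), so (6x^2 + 6x + 7)·a(x) ≡ 5 (mod f). Multiplying by 5^(-1) ≡ 8 in F_13 gives a(x)^(-1) ≡ 8·(6x^2 + 6x + 7) ≡ 9x^2 + 9x + 4 (mod f). Check: (9x^2 + 2x + 12)·(9x^2 + 9x + 4) = 3x^4 + 8x^3 + 6x^2 + 12x + 9 ≡ 1 (mod x^3 + 3x^2 + 3x + 5).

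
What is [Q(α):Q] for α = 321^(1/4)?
[Q(α):Q] = 4

α is a root of x^4 - 321. By Eisenstein's criterion at the prime p = 3 (which divides the constant term 321 but p^2 = 9 does not, since 321 is squarefree), x^4 - 321 is irreducible over Q. Hence [Q(α):Q] = 4.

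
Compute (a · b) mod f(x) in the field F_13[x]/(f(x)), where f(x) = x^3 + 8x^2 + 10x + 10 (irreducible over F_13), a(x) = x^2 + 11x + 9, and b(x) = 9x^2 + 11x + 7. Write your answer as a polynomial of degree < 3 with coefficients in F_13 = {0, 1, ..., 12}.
a · b ≡ 10x^2 + 5x + 8 (mod f(x))

Multiply in F_13[x]: a(x)·b(x) = (x^2 + 11x + 9)·(9x^2 + 11x + 7) = 9x^4 + 6x^3 + x^2 + 7x + 11. This has degree ≥ 3, so divide by f(x) over F_13: 9x^4 + 6x^3 + x^2 + 7x + 11 = (9x + 12)·(x^3 + 8x^2 + 10x + 10) + (10x^2 + 5x + 8). Hence a·b ≡ 10x^2 + 5x + 8 (mod f). (F_13[x]/(f) is a field with 13^3 = 2197 elements since f is irreducible of degree 3.)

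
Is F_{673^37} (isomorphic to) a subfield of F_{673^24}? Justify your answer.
No: F_{673^37} is not a subfield of F_{673^24}

F_{p^m} embeds in F_{p^n} iff m | n. Here 37 ∤ 24 (since 24 = 0·37 + 24 with remainder 24 ≠ 0), so F_{673^37} is not a subfield of F_{673^24}. Equivalently: if it were, the tower law would give 37 = [F_{673^37}:F_673] dividing [F_{673^24}:F_673] = 24, contradiction.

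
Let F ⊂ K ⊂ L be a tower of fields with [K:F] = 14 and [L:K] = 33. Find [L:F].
[L:F] = 462

The tower law says that for any tower of field extensions F ⊂ K ⊂ L with finite degrees, [L:F] = [L:K] · [K:F]. Here this gives [L:F] = 33 · 14 = 462.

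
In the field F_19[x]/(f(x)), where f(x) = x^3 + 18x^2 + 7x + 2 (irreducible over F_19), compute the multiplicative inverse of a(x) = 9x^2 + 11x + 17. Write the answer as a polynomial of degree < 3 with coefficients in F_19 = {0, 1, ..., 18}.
a(x)^(-1) ≡ 12x^2 + 15x + 14 (mod f(x))

Since f is irreducible over F_19, F_19[x]/(f) is a field and a(x) ≠ 0 has an inverse. Apply the extended Euclidean algorithm to f(x) and a(x) in F_19[x]: f(x) = (17x + 15)·a(x) + (9x + 13);  a(x) = (x + 4)·(9x + 13) + (3). The last nonzero remainder is the constant 3 = gcd(f, a) in F_19. Back-substituting through the division chain expresses 3 = s(x)·a(x) + t(x)·f(x) with s(x) ≡ 17x^2 + 7x + 4 (mod f), so (17x^2 + 7x + 4)·a(x) ≡ 3 (mod f). Multiplying by 3^(-1) ≡ 13 in F_19 gives a(x)^(-1) ≡ 13·(17x^2 + 7x + 4) ≡ 12x^2 + 15x + 14 (mod f). Check: (9x^2 + 11x + 17)·(12x^2 + 15x + 14) = 13x^4 + x^3 + x^2 + 10x + 10 ≡ 1 (mod x^3 + 18x^2 + 7x + 2).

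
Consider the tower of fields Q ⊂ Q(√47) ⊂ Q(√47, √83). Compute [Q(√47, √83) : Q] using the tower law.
[Q(√47, √83) : Q] = 4

[Q(√47):Q] = 2 (min poly x^2 - 47, irreducible since 47 is squarefree > 1). For the top step, suppose √83 ∈ Q(√47), say √83 = c + d√47 with c, d ∈ Q. Squaring: 83 = c^2 + 47d^2 + 2cd√47. Since √47 ∉ Q this forces 2cd = 0. If d = 0 then √83 = c ∈ Q, contradicting 83 squarefree > 1. If c = 0 then 83 = 47d^2, so 47·83 = (47d)^2 is a perfect square in Q — but 47·83 = 3901 is not a perfect square (since 47 and 83 are distinct squarefree integers). Contradiction. Hence √83 ∉ Q(√47), so x^2 - 83 stays irreducible over Q(√47) and [Q(√47, √83) : Q(√47)] = 2. By the tower law, [Q(√47, √83) : Q] = 2 · 2 = 4.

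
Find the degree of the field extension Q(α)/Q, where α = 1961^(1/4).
[Q(α):Q] = 4

α is a root of x^4 - 1961. By Eisenstein's criterion at the prime p = 37 (which divides the constant term 1961 but p^2 = 1369 does not, since 1961 is squarefree), x^4 - 1961 is irreducible over Q. Hence [Q(α):Q] = 4.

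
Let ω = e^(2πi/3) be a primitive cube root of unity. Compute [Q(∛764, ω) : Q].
[Q(∛764, ω) : Q] = 6

[Q(∛764):Q] = 3 (min poly x^3 - 764, irreducible since 764 is not a perfect cube). [Q(ω):Q] = 2 (min poly x^2 + x + 1). Since Q(∛764) ⊂ R and ω ∉ R, we have ω ∉ Q(∛764), so x^2 + x + 1 remains irreducible over Q(∛764) and [Q(∛764, ω) : Q(∛764)] = 2. By the tower law, [Q(∛764, ω) : Q] = 3 · 2 = 6. (In fact Q(∛764, ω) is the splitting field of x^3 - 764 over Q.)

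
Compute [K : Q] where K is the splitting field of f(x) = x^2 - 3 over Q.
[K : Q] = 2

f(x) = x^2 - 3 factors as (x - √3)(x + √3). The splitting field is K = Q(√3). Since 3 is squarefree and > 1, it is not a perfect square, so x^2 - 3 is irreducible over Q and [Q(√3) : Q] = 2. Hence [K : Q] = 2.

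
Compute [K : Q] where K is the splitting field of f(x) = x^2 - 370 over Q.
[K : Q] = 2

f(x) = x^2 - 370 factors as (x - √370)(x + √370). The splitting field is K = Q(√370). Since 370 is squarefree and > 1, it is not a perfect square, so x^2 - 370 is irreducible over Q and [Q(√370) : Q] = 2. Hence [K : Q] = 2.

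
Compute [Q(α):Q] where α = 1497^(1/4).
[Q(α):Q] = 4

α is a root of x^4 - 1497. By Eisenstein's criterion at the prime p = 3 (which divides the constant term 1497 but p^2 = 9 does not, since 1497 is squarefree), x^4 - 1497 is irreducible over Q. Hence [Q(α):Q] = 4.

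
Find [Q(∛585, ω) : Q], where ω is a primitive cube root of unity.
[Q(∛585, ω) : Q] = 6

[Q(∛585):Q] = 3 (min poly x^3 - 585, irreducible since 585 is not a perfect cube). [Q(ω):Q] = 2 (min poly x^2 + x + 1). Since Q(∛585) ⊂ R and ω ∉ R, we have ω ∉ Q(∛585), so x^2 + x + 1 remains irreducible over Q(∛585) and [Q(∛585, ω) : Q(∛585)] = 2. By the tower law, [Q(∛585, ω) : Q] = 3 · 2 = 6. (In fact Q(∛585, ω) is the splitting field of x^3 - 585 over Q.)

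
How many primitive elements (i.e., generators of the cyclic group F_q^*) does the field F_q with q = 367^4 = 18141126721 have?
There are φ(18141126720) = 4551106560 primitive elements

F_q^* is cyclic of order q - 1 = 18141126720. A cyclic group of order m has exactly φ(m) generators. Here m = 18141126720 = 2^6 · 3 · 5 · 23 · 61 · 13469, so the number of primitive elements is φ(18141126720) = 4551106560.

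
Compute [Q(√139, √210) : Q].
[Q(√139, √210) : Q] = 4

[Q(√139):Q] = 2 (min poly x^2 - 139, irreducible since 139 is squarefree > 1). For the top step, suppose √210 ∈ Q(√139), say √210 = c + d√139 with c, d ∈ Q. Squaring: 210 = c^2 + 139d^2 + 2cd√139. Since √139 ∉ Q this forces 2cd = 0. If d = 0 then √210 = c ∈ Q, contradicting 210 squarefree > 1. If c = 0 then 210 = 139d^2, so 139·210 = (139d)^2 is a perfect square in Q — but 139·210 = 29190 is not a perfect square (since 139 and 210 are distinct squarefree integers). Contradiction. Hence √210 ∉ Q(√139), so x^2 - 210 stays irreducible over Q(√139) and [Q(√139, √210) : Q(√139)] = 2. By the tower law, [Q(√139, √210) : Q] = 2 · 2 = 4.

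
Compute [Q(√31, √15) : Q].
[Q(√31, √15) : Q] = 4

[Q(√31):Q] = 2 (min poly x^2 - 31, irreducible since 31 is squarefree > 1). For the top step, suppose √15 ∈ Q(√31), say √15 = c + d√31 with c, d ∈ Q. Squaring: 15 = c^2 + 31d^2 + 2cd√31. Since √31 ∉ Q this forces 2cd = 0. If d = 0 then √15 = c ∈ Q, contradicting 15 squarefree > 1. If c = 0 then 15 = 31d^2, so 31·15 = (31d)^2 is a perfect square in Q — but 31·15 = 465 is not a perfect square (since 31 and 15 are distinct squarefree integers). Contradiction. Hence √15 ∉ Q(√31), so x^2 - 15 stays irreducible over Q(√31) and [Q(√31, √15) : Q(√31)] = 2. By the tower law, [Q(√31, √15) : Q] = 2 · 2 = 4.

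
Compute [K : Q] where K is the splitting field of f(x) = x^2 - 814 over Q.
[K : Q] = 2

f(x) = x^2 - 814 factors as (x - √814)(x + √814). The splitting field is K = Q(√814). Since 814 is squarefree and > 1, it is not a perfect square, so x^2 - 814 is irreducible over Q and [Q(√814) : Q] = 2. Hence [K : Q] = 2.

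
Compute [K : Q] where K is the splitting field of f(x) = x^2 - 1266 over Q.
[K : Q] = 2

f(x) = x^2 - 1266 factors as (x - √1266)(x + √1266). The splitting field is K = Q(√1266). Since 1266 is squarefree and > 1, it is not a perfect square, so x^2 - 1266 is irreducible over Q and [Q(√1266) : Q] = 2. Hence [K : Q] = 2.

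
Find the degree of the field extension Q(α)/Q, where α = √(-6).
[Q(α):Q] = 2

[Q(α):Q] equals the degree of the minimal polynomial of α. Here α^2 = -6 and x^2 + 6 is irreducible (d = -6 is squarefree, ≠ 1, hence not a square), so deg(m_α) = 2. Thus [Q(α):Q] = 2.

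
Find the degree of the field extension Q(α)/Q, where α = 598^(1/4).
[Q(α):Q] = 4

α is a root of x^4 - 598. By Eisenstein's criterion at the prime p = 2 (which divides the constant term 598 but p^2 = 4 does not, since 598 is squarefree), x^4 - 598 is irreducible over Q. Hence [Q(α):Q] = 4.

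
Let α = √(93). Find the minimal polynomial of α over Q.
m_α(x) = x^2 - 93

α satisfies α^2 - 93 = 0, so x^2 - 93 annihilates α. Since d = 93 is squarefree and ≠ 1, it is not a perfect square in Q, so x^2 - 93 has no rational root and is therefore irreducible over Q (a degree-2 polynomial over a field is irreducible iff it has no root). Hence m_α(x) = x^2 - 93.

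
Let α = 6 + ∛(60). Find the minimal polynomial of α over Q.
m_α(x) = x^3 - 18x^2 + 108x - 276

Set β = α - 6 = ∛(60), so β^3 = 60. Then (α - 6)^3 - 60 = 0, i.e. α is a root of g(x) = (x - 6)^3 - 60 = x^3 - 18x^2 + 108x - 276. Since g(x) = h(x - 6) where h(x) = x^3 - 60, and h is irreducible over Q (because 60 is not a perfect cube, so h has no rational root, and a monic cubic with no rational root is irreducible), g is also irreducible (irreducibility is preserved under the substitution x → x - 6). Hence m_α(x) = x^3 - 18x^2 + 108x - 276.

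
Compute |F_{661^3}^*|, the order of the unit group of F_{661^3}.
|F_{661^3}^*| = 288804780

F_{661^3} has 661^3 = 288804781 elements; its multiplicative group consists of all nonzero elements, so |F_{661^3}^*| = 288804781 - 1 = 288804780. (It is cyclic since any finite subgroup of the multiplicative group of a field is cyclic.)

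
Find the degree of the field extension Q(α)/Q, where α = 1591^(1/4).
[Q(α):Q] = 4

α is a root of x^4 - 1591. By Eisenstein's criterion at the prime p = 37 (which divides the constant term 1591 but p^2 = 1369 does not, since 1591 is squarefree), x^4 - 1591 is irreducible over Q. Hence [Q(α):Q] = 4.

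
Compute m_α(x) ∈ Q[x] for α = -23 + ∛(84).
m_α(x) = x^3 + 69x^2 + 1587x + 12083

Set β = α + 23 = ∛(84), so β^3 = 84. Then (α + 23)^3 - 84 = 0, i.e. α is a root of g(x) = (x + 23)^3 - 84 = x^3 + 69x^2 + 1587x + 12083. Since g(x) = h(x + 23) where h(x) = x^3 - 84, and h is irreducible over Q (because 84 is not a perfect cube, so h has no rational root, and a monic cubic with no rational root is irreducible), g is also irreducible (irreducibility is preserved under the substitution x → x + 23). Hence m_α(x) = x^3 + 69x^2 + 1587x + 12083.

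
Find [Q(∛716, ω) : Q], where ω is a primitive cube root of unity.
[Q(∛716, ω) : Q] = 6

[Q(∛716):Q] = 3 (min poly x^3 - 716, irreducible since 716 is not a perfect cube). [Q(ω):Q] = 2 (min poly x^2 + x + 1). Since Q(∛716) ⊂ R and ω ∉ R, we have ω ∉ Q(∛716), so x^2 + x + 1 remains irreducible over Q(∛716) and [Q(∛716, ω) : Q(∛716)] = 2. By the tower law, [Q(∛716, ω) : Q] = 3 · 2 = 6. (In fact Q(∛716, ω) is the splitting field of x^3 - 716 over Q.)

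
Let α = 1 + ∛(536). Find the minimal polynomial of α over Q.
m_α(x) = x^3 - 3x^2 + 3x - 537

Set β = α - 1 = ∛(536), so β^3 = 536. Then (α - 1)^3 - 536 = 0, i.e. α is a root of g(x) = (x - 1)^3 - 536 = x^3 - 3x^2 + 3x - 537. Since g(x) = h(x - 1) where h(x) = x^3 - 536, and h is irreducible over Q (because 536 is not a perfect cube, so h has no rational root, and a monic cubic with no rational root is irreducible), g is also irreducible (irreducibility is preserved under the substitution x → x - 1). Hence m_α(x) = x^3 - 3x^2 + 3x - 537.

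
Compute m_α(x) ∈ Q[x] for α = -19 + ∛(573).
m_α(x) = x^3 + 57x^2 + 1083x + 6286

Set β = α + 19 = ∛(573), so β^3 = 573. Then (α + 19)^3 - 573 = 0, i.e. α is a root of g(x) = (x + 19)^3 - 573 = x^3 + 57x^2 + 1083x + 6286. Since g(x) = h(x + 19) where h(x) = x^3 - 573, and h is irreducible over Q (because 573 is not a perfect cube, so h has no rational root, and a monic cubic with no rational root is irreducible), g is also irreducible (irreducibility is preserved under the substitution x → x + 19). Hence m_α(x) = x^3 + 57x^2 + 1083x + 6286.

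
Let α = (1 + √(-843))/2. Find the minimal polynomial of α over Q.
m_α(x) = x^2 - x + 211

From 2α - 1 = √(-843), squaring gives (2α - 1)^2 = -843, i.e. 4α^2 - 4α + 1 = -843, so α^2 - α + (1 + 843)/4 = 0. Since -843 ≡ 1 (mod 4), (1 + 843)/4 = 211 ∈ Z. The polynomial x^2 - x + 211 has discriminant 1 - 4·(211) = -843, which is not a perfect square in Q (d = -843 is squarefree and ≠ 1), so x^2 - x + 211 is irreducible over Q. It is the minimal polynomial of α.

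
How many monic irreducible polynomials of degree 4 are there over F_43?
There are 854238 monic irreducible polynomials of degree 4 over F_43

Each element of F_{43^4} that lies in no proper subfield is a root of exactly one monic irreducible of degree 4 over F_43, and each such polynomial has 4 distinct roots in F_{43^4}. By Möbius inversion the count is N_43(4) = (1/4) Σ_{d|4} μ(4/d) · 43^d = (1/4)(μ(4)·43^1 + μ(2)·43^2 + μ(1)·43^4) = 3416952/4 = 854238.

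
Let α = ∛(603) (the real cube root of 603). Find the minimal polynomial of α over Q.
m_α(x) = x^3 - 603

α satisfies α^3 = 603, so x^3 - 603 annihilates α. By the rational root test, a rational root p/q (in lowest terms) of x^3 - 603 would satisfy p^3 = 603 q^3, forcing q = 1 and p^3 = 603; but 603 is not a perfect cube, contradiction. A monic cubic over Q with no rational root is irreducible (any nontrivial factorization would include a linear factor). Hence x^3 - 603 is the minimal polynomial of α, and in particular [Q(α):Q] = 3.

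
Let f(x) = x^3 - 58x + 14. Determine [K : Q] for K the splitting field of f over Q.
[K : Q] = 6

By the rational root test, any rational root of the monic integer polynomial f(x) = x^3 - 58x + 14 must be an integer dividing the constant term 14, i.e. one of ±{1, 2, 7, 14}. Evaluating: f(1) = -43, f(-1) = 71, f(2) = -94, f(-2) = 122, f(7) = -49, f(-7) = 77, f(14) = 1946, f(-14) = -1918; none is 0, so f has no rational root and is therefore irreducible over Q (a cubic with no linear factor over a field is irreducible). For an irreducible cubic, the Galois group is A_3 or S_3 according as the discriminant disc(f) = -4a^3 - 27b^2 = -4·(-58)^3 - 27·(14)^2 = 775156 is or is not a square in Q. Here disc(f) = 775156 is not a perfect square in Q, so the Galois group of f over Q is not contained in A_3 and must be all of S_3. The splitting field has degree |S_3| = 6 over Q, so [K : Q] = 6.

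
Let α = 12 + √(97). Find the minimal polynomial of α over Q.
m_α(x) = x^2 - 24x + 47

From α - 12 = √(97), squaring gives (α - 12)^2 = 97, i.e. α^2 - 24α + 144 = 97, so α^2 - 24α + 47 = 0. The discriminant of x^2 - 24x + 47 is (-24)^2 - 4·(47) = 576 - 188 = 388, and 4·(97) is not a perfect square in Q since 97 is squarefree and ≠ 1. Hence x^2 - 24x + 47 is irreducible over Q and is the minimal polynomial of α.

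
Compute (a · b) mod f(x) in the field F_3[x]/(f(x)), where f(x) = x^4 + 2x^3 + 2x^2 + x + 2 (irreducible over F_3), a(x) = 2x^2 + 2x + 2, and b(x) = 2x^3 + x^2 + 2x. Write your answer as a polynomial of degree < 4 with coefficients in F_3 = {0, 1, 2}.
a · b ≡ x + 1 (mod f(x))

Multiply in F_3[x]: a(x)·b(x) = (2x^2 + 2x + 2)·(2x^3 + x^2 + 2x) = x^5 + x^3 + x. This has degree ≥ 4, so divide by f(x) over F_3: x^5 + x^3 + x = (x + 1)·(x^4 + 2x^3 + 2x^2 + x + 2) + (x + 1). Hence a·b ≡ x + 1 (mod f). (F_3[x]/(f) is a field with 3^4 = 81 elements since f is irreducible of degree 4.)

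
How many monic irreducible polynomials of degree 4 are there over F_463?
There are 11488463448 monic irreducible polynomials of degree 4 over F_463

Each element of F_{463^4} that lies in no proper subfield is a root of exactly one monic irreducible of degree 4 over F_463, and each such polynomial has 4 distinct roots in F_{463^4}. By Möbius inversion the count is N_463(4) = (1/4) Σ_{d|4} μ(4/d) · 463^d = (1/4)(μ(4)·463^1 + μ(2)·463^2 + μ(1)·463^4) = 45953853792/4 = 11488463448.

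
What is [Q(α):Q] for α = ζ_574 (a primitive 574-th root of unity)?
[Q(α):Q] = 240

The minimal polynomial of ζ_574 over Q is the 574-th cyclotomic polynomial Φ_574(x), which is irreducible over Q and has degree φ(574) = 240. Hence [Q(α):Q] = φ(574) = 240.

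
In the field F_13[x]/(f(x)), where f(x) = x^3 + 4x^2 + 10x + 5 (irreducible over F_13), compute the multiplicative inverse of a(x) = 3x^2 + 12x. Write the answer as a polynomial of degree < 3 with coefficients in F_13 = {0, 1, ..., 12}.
a(x)^(-1) ≡ 11x^2 + 6x + 6 (mod f(x))

Since f is irreducible over F_13, F_13[x]/(f) is a field and a(x) ≠ 0 has an inverse. Apply the extended Euclidean algorithm to f(x) and a(x) in F_13[x]: f(x) = (9x)·a(x) + (10x + 5);  a(x) = (12x + 3)·(10x + 5) + (11). The last nonzero remainder is the constant 11 = gcd(f, a) in F_13. Back-substituting through the division chain expresses 11 = s(x)·a(x) + t(x)·f(x) with s(x) ≡ 4x^2 + x + 1 (mod f), so (4x^2 + x + 1)·a(x) ≡ 11 (mod f). Multiplying by 11^(-1) ≡ 6 in F_13 gives a(x)^(-1) ≡ 6·(4x^2 + x + 1) ≡ 11x^2 + 6x + 6 (mod f). Check: (3x^2 + 12x)·(11x^2 + 6x + 6) = 7x^4 + 7x^3 + 12x^2 + 7x ≡ 1 (mod x^3 + 4x^2 + 10x + 5).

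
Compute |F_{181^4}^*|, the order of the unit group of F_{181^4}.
|F_{181^4}^*| = 1073283120

F_{181^4} has 181^4 = 1073283121 elements; its multiplicative group consists of all nonzero elements, so |F_{181^4}^*| = 1073283121 - 1 = 1073283120. (It is cyclic since any finite subgroup of the multiplicative group of a field is cyclic.)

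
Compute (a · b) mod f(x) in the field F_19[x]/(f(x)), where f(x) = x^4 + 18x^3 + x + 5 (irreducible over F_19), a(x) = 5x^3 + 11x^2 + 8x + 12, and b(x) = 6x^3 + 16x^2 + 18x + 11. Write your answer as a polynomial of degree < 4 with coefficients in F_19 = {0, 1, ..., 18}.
a · b ≡ x^3 + 17x^2 + 17x (mod f(x))

Multiply in F_19[x]: a(x)·b(x) = (5x^3 + 11x^2 + 8x + 12)·(6x^3 + 16x^2 + 18x + 11) = 11x^6 + 13x^5 + 10x^4 + 16x^3 + x^2 + 18. This has degree ≥ 4, so divide by f(x) over F_19: 11x^6 + 13x^5 + 10x^4 + 16x^3 + x^2 + 18 = (11x^2 + 5x + 15)·(x^4 + 18x^3 + x + 5) + (x^3 + 17x^2 + 17x). Hence a·b ≡ x^3 + 17x^2 + 17x (mod f). (F_19[x]/(f) is a field with 19^4 = 130321 elements since f is irreducible of degree 4.)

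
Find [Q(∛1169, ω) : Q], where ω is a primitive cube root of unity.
[Q(∛1169, ω) : Q] = 6

[Q(∛1169):Q] = 3 (min poly x^3 - 1169, irreducible since 1169 is not a perfect cube). [Q(ω):Q] = 2 (min poly x^2 + x + 1). Since Q(∛1169) ⊂ R and ω ∉ R, we have ω ∉ Q(∛1169), so x^2 + x + 1 remains irreducible over Q(∛1169) and [Q(∛1169, ω) : Q(∛1169)] = 2. By the tower law, [Q(∛1169, ω) : Q] = 3 · 2 = 6. (In fact Q(∛1169, ω) is the splitting field of x^3 - 1169 over Q.)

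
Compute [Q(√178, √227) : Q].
[Q(√178, √227) : Q] = 4

[Q(√178):Q] = 2 (min poly x^2 - 178, irreducible since 178 is squarefree > 1). For the top step, suppose √227 ∈ Q(√178), say √227 = c + d√178 with c, d ∈ Q. Squaring: 227 = c^2 + 178d^2 + 2cd√178. Since √178 ∉ Q this forces 2cd = 0. If d = 0 then √227 = c ∈ Q, contradicting 227 squarefree > 1. If c = 0 then 227 = 178d^2, so 178·227 = (178d)^2 is a perfect square in Q — but 178·227 = 40406 is not a perfect square (since 178 and 227 are distinct squarefree integers). Contradiction. Hence √227 ∉ Q(√178), so x^2 - 227 stays irreducible over Q(√178) and [Q(√178, √227) : Q(√178)] = 2. By the tower law, [Q(√178, √227) : Q] = 2 · 2 = 4.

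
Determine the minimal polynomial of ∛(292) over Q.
m_α(x) = x^3 - 292

α satisfies α^3 = 292, so x^3 - 292 annihilates α. By the rational root test, a rational root p/q (in lowest terms) of x^3 - 292 would satisfy p^3 = 292 q^3, forcing q = 1 and p^3 = 292; but 292 is not a perfect cube, contradiction. A monic cubic over Q with no rational root is irreducible (any nontrivial factorization would include a linear factor). Hence x^3 - 292 is the minimal polynomial of α, and in particular [Q(α):Q] = 3.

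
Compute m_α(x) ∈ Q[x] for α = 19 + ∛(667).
m_α(x) = x^3 - 57x^2 + 1083x - 7526

Set β = α - 19 = ∛(667), so β^3 = 667. Then (α - 19)^3 - 667 = 0, i.e. α is a root of g(x) = (x - 19)^3 - 667 = x^3 - 57x^2 + 1083x - 7526. Since g(x) = h(x - 19) where h(x) = x^3 - 667, and h is irreducible over Q (because 667 is not a perfect cube, so h has no rational root, and a monic cubic with no rational root is irreducible), g is also irreducible (irreducibility is preserved under the substitution x → x - 19). Hence m_α(x) = x^3 - 57x^2 + 1083x - 7526.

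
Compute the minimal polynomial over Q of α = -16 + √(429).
m_α(x) = x^2 + 32x - 173

From α + 16 = √(429), squaring gives (α + 16)^2 = 429, i.e. α^2 + 32α + 256 = 429, so α^2 + 32α - 173 = 0. The discriminant of x^2 + 32x - 173 is (32)^2 - 4·(-173) = 1024 + 692 = 1716, and 4·(429) is not a perfect square in Q since 429 is squarefree and ≠ 1. Hence x^2 + 32x - 173 is irreducible over Q and is the minimal polynomial of α.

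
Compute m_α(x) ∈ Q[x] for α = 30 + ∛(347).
m_α(x) = x^3 - 90x^2 + 2700x - 27347

Set β = α - 30 = ∛(347), so β^3 = 347. Then (α - 30)^3 - 347 = 0, i.e. α is a root of g(x) = (x - 30)^3 - 347 = x^3 - 90x^2 + 2700x - 27347. Since g(x) = h(x - 30) where h(x) = x^3 - 347, and h is irreducible over Q (because 347 is not a perfect cube, so h has no rational root, and a monic cubic with no rational root is irreducible), g is also irreducible (irreducibility is preserved under the substitution x → x - 30). Hence m_α(x) = x^3 - 90x^2 + 2700x - 27347.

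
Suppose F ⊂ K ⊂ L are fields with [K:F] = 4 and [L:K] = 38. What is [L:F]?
[L:F] = 152

The tower law says that for any tower of field extensions F ⊂ K ⊂ L with finite degrees, [L:F] = [L:K] · [K:F]. Here this gives [L:F] = 38 · 4 = 152.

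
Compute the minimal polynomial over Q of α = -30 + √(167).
m_α(x) = x^2 + 60x + 733

From α + 30 = √(167), squaring gives (α + 30)^2 = 167, i.e. α^2 + 60α + 900 = 167, so α^2 + 60α + 733 = 0. The discriminant of x^2 + 60x + 733 is (60)^2 - 4·(733) = 3600 - 2932 = 668, and 4·(167) is not a perfect square in Q since 167 is squarefree and ≠ 1. Hence x^2 + 60x + 733 is irreducible over Q and is the minimal polynomial of α.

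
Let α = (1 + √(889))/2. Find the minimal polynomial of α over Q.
m_α(x) = x^2 - x - 222

From 2α - 1 = √(889), squaring gives (2α - 1)^2 = 889, i.e. 4α^2 - 4α + 1 = 889, so α^2 - α + (1 - 889)/4 = 0. Since 889 ≡ 1 (mod 4), (1 - 889)/4 = -222 ∈ Z. The polynomial x^2 - x - 222 has discriminant 1 - 4·(-222) = 889, which is not a perfect square in Q (d = 889 is squarefree and ≠ 1), so x^2 - x - 222 is irreducible over Q. It is the minimal polynomial of α.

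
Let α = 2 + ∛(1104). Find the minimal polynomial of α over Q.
m_α(x) = x^3 - 6x^2 + 12x - 1112

Set β = α - 2 = ∛(1104), so β^3 = 1104. Then (α - 2)^3 - 1104 = 0, i.e. α is a root of g(x) = (x - 2)^3 - 1104 = x^3 - 6x^2 + 12x - 1112. Since g(x) = h(x - 2) where h(x) = x^3 - 1104, and h is irreducible over Q (because 1104 is not a perfect cube, so h has no rational root, and a monic cubic with no rational root is irreducible), g is also irreducible (irreducibility is preserved under the substitution x → x - 2). Hence m_α(x) = x^3 - 6x^2 + 12x - 1112.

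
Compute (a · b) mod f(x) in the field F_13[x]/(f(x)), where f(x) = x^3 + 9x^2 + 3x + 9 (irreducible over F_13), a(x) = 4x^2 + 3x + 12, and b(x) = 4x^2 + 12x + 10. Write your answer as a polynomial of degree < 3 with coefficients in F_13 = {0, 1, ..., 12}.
a · b ≡ 9x + 5 (mod f(x))

Multiply in F_13[x]: a(x)·b(x) = (4x^2 + 3x + 12)·(4x^2 + 12x + 10) = 3x^4 + 8x^3 + 7x^2 + 5x + 3. This has degree ≥ 3, so divide by f(x) over F_13: 3x^4 + 8x^3 + 7x^2 + 5x + 3 = (3x + 7)·(x^3 + 9x^2 + 3x + 9) + (9x + 5). Hence a·b ≡ 9x + 5 (mod f). (F_13[x]/(f) is a field with 13^3 = 2197 elements since f is irreducible of degree 3.)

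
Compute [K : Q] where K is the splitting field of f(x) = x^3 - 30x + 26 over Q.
[K : Q] = 6

By the rational root test, any rational root of the monic integer polynomial f(x) = x^3 - 30x + 26 must be an integer dividing the constant term 26, i.e. one of ±{1, 2, 13, 26}. Evaluating: f(1) = -3, f(-1) = 55, f(2) = -26, f(-2) = 78, f(13) = 1833, f(-13) = -1781, f(26) = 16822, f(-26) = -16770; none is 0, so f has no rational root and is therefore irreducible over Q (a cubic with no linear factor over a field is irreducible). For an irreducible cubic, the Galois group is A_3 or S_3 according as the discriminant disc(f) = -4a^3 - 27b^2 = -4·(-30)^3 - 27·(26)^2 = 89748 is or is not a square in Q. Here disc(f) = 89748 is not a perfect square in Q, so the Galois group of f over Q is not contained in A_3 and must be all of S_3. The splitting field has degree |S_3| = 6 over Q, so [K : Q] = 6.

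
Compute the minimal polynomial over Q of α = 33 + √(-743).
m_α(x) = x^2 - 66x + 1832

From α - 33 = √(-743), squaring gives (α - 33)^2 = -743, i.e. α^2 - 66α + 1089 = -743, so α^2 - 66α + 1832 = 0. The discriminant of x^2 - 66x + 1832 is (-66)^2 - 4·(1832) = 4356 - 7328 = -2972, and 4·(-743) is not a perfect square in Q since -743 is squarefree and ≠ 1. Hence x^2 - 66x + 1832 is irreducible over Q and is the minimal polynomial of α.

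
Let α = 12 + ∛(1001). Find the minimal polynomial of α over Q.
m_α(x) = x^3 - 36x^2 + 432x - 2729

Set β = α - 12 = ∛(1001), so β^3 = 1001. Then (α - 12)^3 - 1001 = 0, i.e. α is a root of g(x) = (x - 12)^3 - 1001 = x^3 - 36x^2 + 432x - 2729. Since g(x) = h(x - 12) where h(x) = x^3 - 1001, and h is irreducible over Q (because 1001 is not a perfect cube, so h has no rational root, and a monic cubic with no rational root is irreducible), g is also irreducible (irreducibility is preserved under the substitution x → x - 12). Hence m_α(x) = x^3 - 36x^2 + 432x - 2729.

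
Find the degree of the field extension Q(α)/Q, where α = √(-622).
[Q(α):Q] = 2

[Q(α):Q] equals the degree of the minimal polynomial of α. Here α^2 = -622 and x^2 + 622 is irreducible (d = -622 is squarefree, ≠ 1, hence not a square), so deg(m_α) = 2. Thus [Q(α):Q] = 2.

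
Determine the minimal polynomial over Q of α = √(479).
m_α(x) = x^2 - 479

α satisfies α^2 - 479 = 0, so x^2 - 479 annihilates α. Since d = 479 is squarefree and ≠ 1, it is not a perfect square in Q, so x^2 - 479 has no rational root and is therefore irreducible over Q (a degree-2 polynomial over a field is irreducible iff it has no root). Hence m_α(x) = x^2 - 479.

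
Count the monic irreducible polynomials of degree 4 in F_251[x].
There are 992265750 monic irreducible polynomials of degree 4 over F_251

Each element of F_{251^4} that lies in no proper subfield is a root of exactly one monic irreducible of degree 4 over F_251, and each such polynomial has 4 distinct roots in F_{251^4}. By Möbius inversion the count is N_251(4) = (1/4) Σ_{d|4} μ(4/d) · 251^d = (1/4)(μ(4)·251^1 + μ(2)·251^2 + μ(1)·251^4) = 3969063000/4 = 992265750.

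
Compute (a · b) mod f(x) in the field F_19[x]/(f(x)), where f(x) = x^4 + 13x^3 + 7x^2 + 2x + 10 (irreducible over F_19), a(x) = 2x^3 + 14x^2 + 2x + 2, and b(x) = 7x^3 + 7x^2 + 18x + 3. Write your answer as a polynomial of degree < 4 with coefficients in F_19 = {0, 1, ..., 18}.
a · b ≡ 10x^3 + 3x^2 + 1 (mod f(x))

Multiply in F_19[x]: a(x)·b(x) = (2x^3 + 14x^2 + 2x + 2)·(7x^3 + 7x^2 + 18x + 3) = 14x^6 + 17x^5 + 15x^4 + x^3 + 16x^2 + 4x + 6. This has degree ≥ 4, so divide by f(x) over F_19: 14x^6 + 17x^5 + 15x^4 + x^3 + 16x^2 + 4x + 6 = (14x^2 + 6x + 10)·(x^4 + 13x^3 + 7x^2 + 2x + 10) + (10x^3 + 3x^2 + 1). Hence a·b ≡ 10x^3 + 3x^2 + 1 (mod f). (F_19[x]/(f) is a field with 19^4 = 130321 elements since f is irreducible of degree 4.)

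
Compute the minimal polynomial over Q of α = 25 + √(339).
m_α(x) = x^2 - 50x + 286

From α - 25 = √(339), squaring gives (α - 25)^2 = 339, i.e. α^2 - 50α + 625 = 339, so α^2 - 50α + 286 = 0. The discriminant of x^2 - 50x + 286 is (-50)^2 - 4·(286) = 2500 - 1144 = 1356, and 4·(339) is not a perfect square in Q since 339 is squarefree and ≠ 1. Hence x^2 - 50x + 286 is irreducible over Q and is the minimal polynomial of α.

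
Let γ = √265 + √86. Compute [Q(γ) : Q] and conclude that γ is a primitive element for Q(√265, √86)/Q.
[Q(γ) : Q] = 4 (equivalently, Q(γ) = Q(√265, √86))

Obviously Q(γ) ⊆ Q(√265, √86), and [Q(√265, √86):Q] = 4 (since 265, 86 are distinct squarefree integers > 1 with 22790 not a perfect square). To show equality we compute the minimal polynomial of γ. From γ = √265 + √86: γ^2 = 265 + 2√(22790) + 86 = 351 + 2√(22790), so γ^2 - 351 = 2√(22790); squaring, (γ^2 - 351)^2 = 4·22790, i.e. γ^4 - 702γ^2 + 123201 - 91160 = 0, i.e. γ^4 - 702γ^2 + 32041 = 0. So γ is a root of x^4 - 702x^2 + 32041. This polynomial is irreducible over Q: it has no rational root (each ±√265 ± √86 is irrational), and any factorization into two quadratics over Q would force √(22790) ∈ Q (pairing opposite roots) or √265, √86 ∈ Q (other pairings), all impossible. Hence [Q(γ):Q] = 4 = [Q(√265, √86):Q], so Q(γ) = Q(√265, √86).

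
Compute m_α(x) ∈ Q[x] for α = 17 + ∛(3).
m_α(x) = x^3 - 51x^2 + 867x - 4916

Set β = α - 17 = ∛(3), so β^3 = 3. Then (α - 17)^3 - 3 = 0, i.e. α is a root of g(x) = (x - 17)^3 - 3 = x^3 - 51x^2 + 867x - 4916. Since g(x) = h(x - 17) where h(x) = x^3 - 3, and h is irreducible over Q (because 3 is not a perfect cube, so h has no rational root, and a monic cubic with no rational root is irreducible), g is also irreducible (irreducibility is preserved under the substitution x → x - 17). Hence m_α(x) = x^3 - 51x^2 + 867x - 4916.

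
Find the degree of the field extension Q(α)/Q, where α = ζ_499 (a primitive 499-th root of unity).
[Q(α):Q] = 498

The minimal polynomial of ζ_499 over Q is the 499-th cyclotomic polynomial Φ_499(x), which is irreducible over Q and has degree φ(499) = 498. Hence [Q(α):Q] = φ(499) = 498.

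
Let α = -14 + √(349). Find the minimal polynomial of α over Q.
m_α(x) = x^2 + 28x - 153

From α + 14 = √(349), squaring gives (α + 14)^2 = 349, i.e. α^2 + 28α + 196 = 349, so α^2 + 28α - 153 = 0. The discriminant of x^2 + 28x - 153 is (28)^2 - 4·(-153) = 784 + 612 = 1396, and 4·(349) is not a perfect square in Q since 349 is squarefree and ≠ 1. Hence x^2 + 28x - 153 is irreducible over Q and is the minimal polynomial of α.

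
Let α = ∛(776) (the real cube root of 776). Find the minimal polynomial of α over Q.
m_α(x) = x^3 - 776

α satisfies α^3 = 776, so x^3 - 776 annihilates α. By the rational root test, a rational root p/q (in lowest terms) of x^3 - 776 would satisfy p^3 = 776 q^3, forcing q = 1 and p^3 = 776; but 776 is not a perfect cube, contradiction. A monic cubic over Q with no rational root is irreducible (any nontrivial factorization would include a linear factor). Hence x^3 - 776 is the minimal polynomial of α, and in particular [Q(α):Q] = 3.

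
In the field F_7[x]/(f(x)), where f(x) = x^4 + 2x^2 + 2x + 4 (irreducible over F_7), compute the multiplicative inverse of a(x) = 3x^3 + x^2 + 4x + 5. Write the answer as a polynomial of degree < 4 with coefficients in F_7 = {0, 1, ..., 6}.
a(x)^(-1) ≡ 3x + 6 (mod f(x))

Since f is irreducible over F_7, F_7[x]/(f) is a field and a(x) ≠ 0 has an inverse. Apply the extended Euclidean algorithm to f(x) and a(x) in F_7[x]: f(x) = (5x + 3)·a(x) + (3). The last nonzero remainder is the constant 3 = gcd(f, a) in F_7. Back-substituting through the division chain expresses 3 = s(x)·a(x) + t(x)·f(x) with s(x) ≡ 2x + 4 (mod f), so (2x + 4)·a(x) ≡ 3 (mod f). Multiplying by 3^(-1) ≡ 5 in F_7 gives a(x)^(-1) ≡ 5·(2x + 4) ≡ 3x + 6 (mod f). Check: (3x^3 + x^2 + 4x + 5)·(3x + 6) = 2x^4 + 4x^2 + 4x + 2 ≡ 1 (mod x^4 + 2x^2 + 2x + 4).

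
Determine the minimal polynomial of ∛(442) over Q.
m_α(x) = x^3 - 442

α satisfies α^3 = 442, so x^3 - 442 annihilates α. By the rational root test, a rational root p/q (in lowest terms) of x^3 - 442 would satisfy p^3 = 442 q^3, forcing q = 1 and p^3 = 442; but 442 is not a perfect cube, contradiction. A monic cubic over Q with no rational root is irreducible (any nontrivial factorization would include a linear factor). Hence x^3 - 442 is the minimal polynomial of α, and in particular [Q(α):Q] = 3.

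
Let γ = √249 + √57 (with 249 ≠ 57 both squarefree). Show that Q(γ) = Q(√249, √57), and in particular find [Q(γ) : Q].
[Q(γ) : Q] = 4 (equivalently, Q(γ) = Q(√249, √57))

Obviously Q(γ) ⊆ Q(√249, √57), and [Q(√249, √57):Q] = 4 (since 249, 57 are distinct squarefree integers > 1 with 14193 not a perfect square). To show equality we compute the minimal polynomial of γ. From γ = √249 + √57: γ^2 = 249 + 2√(14193) + 57 = 306 + 2√(14193), so γ^2 - 306 = 2√(14193); squaring, (γ^2 - 306)^2 = 4·14193, i.e. γ^4 - 612γ^2 + 93636 - 56772 = 0, i.e. γ^4 - 612γ^2 + 36864 = 0. So γ is a root of x^4 - 612x^2 + 36864. This polynomial is irreducible over Q: it has no rational root (each ±√249 ± √57 is irrational), and any factorization into two quadratics over Q would force √(14193) ∈ Q (pairing opposite roots) or √249, √57 ∈ Q (other pairings), all impossible. Hence [Q(γ):Q] = 4 = [Q(√249, √57):Q], so Q(γ) = Q(√249, √57).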